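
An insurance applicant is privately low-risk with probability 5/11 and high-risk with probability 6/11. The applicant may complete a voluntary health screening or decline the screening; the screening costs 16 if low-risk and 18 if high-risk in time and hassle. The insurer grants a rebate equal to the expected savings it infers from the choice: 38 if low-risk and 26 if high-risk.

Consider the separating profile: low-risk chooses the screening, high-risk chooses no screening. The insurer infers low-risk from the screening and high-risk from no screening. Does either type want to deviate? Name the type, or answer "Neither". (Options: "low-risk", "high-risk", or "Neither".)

low-risk

The screening pays 38; no screening pays 26.
low-risk: assigned the screening, nets 38 − 16 = 22; deviating to no screening nets 26.
high-risk: assigned no screening, nets 26; deviating to the screening nets 38 − 18 = 20.
The low-risk type gains 4 by deviating.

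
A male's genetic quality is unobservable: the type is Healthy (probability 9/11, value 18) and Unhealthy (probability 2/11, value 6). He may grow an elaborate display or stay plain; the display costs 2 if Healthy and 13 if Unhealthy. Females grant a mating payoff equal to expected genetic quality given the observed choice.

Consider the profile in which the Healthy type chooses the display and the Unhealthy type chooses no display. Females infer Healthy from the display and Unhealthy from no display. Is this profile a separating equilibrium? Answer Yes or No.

Under these beliefs, the display earns mating payoff 18 and no display earns mating payoff 6.
Healthy: the display nets 18 − 2 = 16; no display nets 6. Healthy prefers the display.
Unhealthy: the display nets 18 − 13 = 5; no display nets 6. Unhealthy prefers no display.
Neither type deviates, so the separating profile is an equilibrium.

Yes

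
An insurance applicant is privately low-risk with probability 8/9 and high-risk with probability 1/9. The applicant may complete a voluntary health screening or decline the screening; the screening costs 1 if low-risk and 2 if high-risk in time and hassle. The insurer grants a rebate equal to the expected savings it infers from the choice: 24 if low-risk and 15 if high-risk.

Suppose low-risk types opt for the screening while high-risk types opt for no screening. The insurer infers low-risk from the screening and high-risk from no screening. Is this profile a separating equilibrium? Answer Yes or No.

No

Under these beliefs, the screening earns rebate 24 and no screening earns rebate 15.
low-risk: the screening nets 24 − 1 = 23; no screening nets 15. low-risk prefers the screening.
high-risk: the screening nets 24 − 2 = 22; no screening nets 15. high-risk would deviate to the screening.
high-risk has a profitable deviation, so the profile is not an equilibrium.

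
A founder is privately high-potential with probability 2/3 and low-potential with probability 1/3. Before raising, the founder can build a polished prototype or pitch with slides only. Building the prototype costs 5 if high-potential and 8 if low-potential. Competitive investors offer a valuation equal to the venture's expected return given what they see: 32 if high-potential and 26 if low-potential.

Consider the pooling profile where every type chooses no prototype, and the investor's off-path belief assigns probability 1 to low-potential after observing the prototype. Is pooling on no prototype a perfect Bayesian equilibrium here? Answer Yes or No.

On path, the investor holds the prior and pays 2/3·32 + 1/3·26 = 30. Off path (the prototype), believing low-potential, it pays 26.
high-potential: no prototype nets 30; the prototype nets 26 − 5 = 21. high-potential stays.
low-potential: no prototype nets 30; the prototype nets 26 − 8 = 18. low-potential stays.
No type deviates, so pooling is sustained.

Yes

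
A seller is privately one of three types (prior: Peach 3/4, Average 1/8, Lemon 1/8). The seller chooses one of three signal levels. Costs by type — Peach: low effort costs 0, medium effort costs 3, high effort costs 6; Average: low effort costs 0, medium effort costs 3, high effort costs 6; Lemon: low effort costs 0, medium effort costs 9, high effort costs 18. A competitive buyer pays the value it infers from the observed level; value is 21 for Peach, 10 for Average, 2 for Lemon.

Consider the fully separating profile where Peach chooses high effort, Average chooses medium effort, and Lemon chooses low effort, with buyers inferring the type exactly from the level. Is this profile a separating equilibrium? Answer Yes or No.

No

Separating prices: high effort → 21, medium effort → 10, low effort → 2.
Peach (assigned high effort): low effort: 2 − 0 = 2; medium effort: 10 − 3 = 7; high effort: 21 − 6 = 15. Peach stays.
Average (assigned medium effort): low effort: 2 − 0 = 2; medium effort: 10 − 3 = 7; high effort: 21 − 6 = 15. Average prefers high effort.
Lemon (assigned low effort): low effort: 2 − 0 = 2; medium effort: 10 − 9 = 1; high effort: 21 − 18 = 3. Lemon prefers high effort.
At least one type deviates; the separating profile fails.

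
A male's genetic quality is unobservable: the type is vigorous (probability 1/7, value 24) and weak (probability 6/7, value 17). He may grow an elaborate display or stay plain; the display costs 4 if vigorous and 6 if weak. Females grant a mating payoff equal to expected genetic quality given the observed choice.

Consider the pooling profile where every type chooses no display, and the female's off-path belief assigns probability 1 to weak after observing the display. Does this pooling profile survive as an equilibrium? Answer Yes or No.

Yes

On path, the female holds the prior and pays 1/7·24 + 6/7·17 = 18. Off path (the display), believing weak, it pays 17.
vigorous: no display nets 18; the display nets 17 − 4 = 13. vigorous stays.
weak: no display nets 18; the display nets 17 − 6 = 11. weak stays.
No type deviates, so pooling is sustained.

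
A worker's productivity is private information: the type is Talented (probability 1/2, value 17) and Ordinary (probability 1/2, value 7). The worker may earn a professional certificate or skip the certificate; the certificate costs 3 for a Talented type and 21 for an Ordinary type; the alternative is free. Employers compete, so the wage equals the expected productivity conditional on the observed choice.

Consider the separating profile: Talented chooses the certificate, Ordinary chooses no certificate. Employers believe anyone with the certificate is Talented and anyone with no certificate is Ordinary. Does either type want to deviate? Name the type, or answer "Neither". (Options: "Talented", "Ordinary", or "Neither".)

The certificate pays 17; no certificate pays 7.
Talented: assigned the certificate, nets 17 − 3 = 14; deviating to no certificate nets 7.
Ordinary: assigned no certificate, nets 7; deviating to the certificate nets 17 − 21 = -4.
Both types strictly prefer their assigned action; no profitable deviation.

Neither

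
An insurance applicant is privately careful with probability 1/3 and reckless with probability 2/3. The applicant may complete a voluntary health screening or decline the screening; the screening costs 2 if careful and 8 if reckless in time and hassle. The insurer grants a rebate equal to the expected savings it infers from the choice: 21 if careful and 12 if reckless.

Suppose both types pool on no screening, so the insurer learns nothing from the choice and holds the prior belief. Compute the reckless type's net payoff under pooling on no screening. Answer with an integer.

15

Pooled rebate = 1/3·21 + 2/3·12 = 15.
reckless pays no cost for no screening, so net payoff = 15.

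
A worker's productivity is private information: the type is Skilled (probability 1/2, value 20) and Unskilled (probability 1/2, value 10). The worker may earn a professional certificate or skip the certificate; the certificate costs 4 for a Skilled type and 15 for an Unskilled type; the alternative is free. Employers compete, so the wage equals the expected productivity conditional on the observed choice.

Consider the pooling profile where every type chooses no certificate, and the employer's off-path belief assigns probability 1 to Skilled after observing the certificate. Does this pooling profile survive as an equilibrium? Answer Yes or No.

On path, the employer holds the prior and pays 1/2·20 + 1/2·10 = 15. Off path (the certificate), believing Skilled, it pays 20.
Skilled: no certificate nets 15; the certificate nets 20 − 4 = 16. Skilled would deviate.
Unskilled: no certificate nets 15; the certificate nets 20 − 15 = 5. Unskilled stays.
A type deviates, so pooling fails.

No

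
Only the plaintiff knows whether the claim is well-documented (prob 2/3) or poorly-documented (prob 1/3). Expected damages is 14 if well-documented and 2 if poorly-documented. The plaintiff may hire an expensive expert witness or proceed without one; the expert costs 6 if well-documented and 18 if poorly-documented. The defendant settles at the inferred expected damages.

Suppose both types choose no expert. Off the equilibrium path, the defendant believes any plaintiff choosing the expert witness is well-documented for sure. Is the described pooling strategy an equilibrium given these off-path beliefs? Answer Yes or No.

On path, the defendant holds the prior and pays 2/3·14 + 1/3·2 = 10. Off path (the expert witness), believing well-documented, it pays 14.
well-documented: no expert nets 10; the expert witness nets 14 − 6 = 8. well-documented stays.
poorly-documented: no expert nets 10; the expert witness nets 14 − 18 = -4. poorly-documented stays.
No type deviates, so pooling is sustained.

Yes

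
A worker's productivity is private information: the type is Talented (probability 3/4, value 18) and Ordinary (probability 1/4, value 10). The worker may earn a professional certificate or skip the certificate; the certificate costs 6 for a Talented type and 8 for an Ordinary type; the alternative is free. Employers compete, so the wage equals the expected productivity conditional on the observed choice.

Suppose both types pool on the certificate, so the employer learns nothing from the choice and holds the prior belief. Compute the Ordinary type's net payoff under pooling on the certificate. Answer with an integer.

8

Pooled wage = 3/4·18 + 1/4·10 = 16.
Ordinary pays cost 8 for the certificate, so net payoff = 16 − 8 = 8.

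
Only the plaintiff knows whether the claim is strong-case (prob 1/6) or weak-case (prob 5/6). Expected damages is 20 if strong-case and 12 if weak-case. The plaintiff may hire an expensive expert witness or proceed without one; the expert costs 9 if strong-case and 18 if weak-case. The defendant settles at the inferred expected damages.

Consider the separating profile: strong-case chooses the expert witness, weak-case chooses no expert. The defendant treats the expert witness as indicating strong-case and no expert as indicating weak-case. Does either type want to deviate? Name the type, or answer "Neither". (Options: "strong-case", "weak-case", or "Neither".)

strong-case

The expert witness pays 20; no expert pays 12.
strong-case: assigned the expert witness, nets 20 − 9 = 11; deviating to no expert nets 12.
weak-case: assigned no expert, nets 12; deviating to the expert witness nets 20 − 18 = 2.
The strong-case type gains 1 by deviating.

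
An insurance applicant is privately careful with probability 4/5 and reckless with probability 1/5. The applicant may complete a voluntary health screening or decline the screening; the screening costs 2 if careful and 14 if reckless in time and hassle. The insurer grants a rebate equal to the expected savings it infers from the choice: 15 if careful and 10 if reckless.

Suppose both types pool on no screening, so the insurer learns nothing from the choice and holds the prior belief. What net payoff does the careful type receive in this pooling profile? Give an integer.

Pooled rebate = 4/5·15 + 1/5·10 = 14.
careful pays no cost for no screening, so net payoff = 14.

14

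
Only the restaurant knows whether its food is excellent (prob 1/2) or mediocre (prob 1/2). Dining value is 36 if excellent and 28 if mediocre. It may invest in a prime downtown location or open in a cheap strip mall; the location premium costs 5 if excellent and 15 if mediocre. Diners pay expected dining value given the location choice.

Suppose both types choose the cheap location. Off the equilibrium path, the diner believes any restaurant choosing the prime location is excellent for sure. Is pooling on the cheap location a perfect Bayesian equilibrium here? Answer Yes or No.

On path, the diner holds the prior and pays 1/2·36 + 1/2·28 = 32. Off path (the prime location), believing excellent, it pays 36.
excellent: the cheap location nets 32; the prime location nets 36 − 5 = 31. excellent stays.
mediocre: the cheap location nets 32; the prime location nets 36 − 15 = 21. mediocre stays.
No type deviates, so pooling is sustained.

Yes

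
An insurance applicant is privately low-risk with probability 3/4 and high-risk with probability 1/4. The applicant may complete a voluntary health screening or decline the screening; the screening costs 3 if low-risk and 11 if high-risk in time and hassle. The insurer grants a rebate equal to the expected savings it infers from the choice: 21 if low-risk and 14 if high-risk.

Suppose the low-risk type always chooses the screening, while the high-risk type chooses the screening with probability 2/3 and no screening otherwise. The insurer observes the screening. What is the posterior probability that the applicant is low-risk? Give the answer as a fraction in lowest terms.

9/11

P(the screening) = (3/4)·1 + (1/4)·(2/3) = 11/12.
By Bayes' rule, P(low-risk | the screening) = (3/4) / (11/12) = 9/11.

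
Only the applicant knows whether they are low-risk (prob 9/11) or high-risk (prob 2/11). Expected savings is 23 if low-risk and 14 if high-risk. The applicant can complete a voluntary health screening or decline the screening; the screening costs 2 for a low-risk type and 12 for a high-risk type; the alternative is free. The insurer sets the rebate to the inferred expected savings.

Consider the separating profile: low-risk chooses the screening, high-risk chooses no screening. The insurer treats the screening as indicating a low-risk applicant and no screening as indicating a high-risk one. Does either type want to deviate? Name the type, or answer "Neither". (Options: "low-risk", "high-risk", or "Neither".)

The screening pays 23; no screening pays 14.
low-risk: assigned the screening, nets 23 − 2 = 21; deviating to no screening nets 14.
high-risk: assigned no screening, nets 14; deviating to the screening nets 23 − 12 = 11.
Both types strictly prefer their assigned action; no profitable deviation.

Neither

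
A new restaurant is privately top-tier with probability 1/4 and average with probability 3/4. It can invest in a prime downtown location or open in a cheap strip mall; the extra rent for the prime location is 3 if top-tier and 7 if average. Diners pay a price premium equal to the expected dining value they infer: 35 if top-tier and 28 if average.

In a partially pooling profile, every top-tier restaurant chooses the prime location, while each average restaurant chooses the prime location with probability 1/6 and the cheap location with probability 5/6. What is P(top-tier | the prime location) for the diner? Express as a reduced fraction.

2/3

P(the prime location) = (1/4)·1 + (3/4)·(1/6) = 3/8.
By Bayes' rule, P(top-tier | the prime location) = (1/4) / (3/8) = 2/3.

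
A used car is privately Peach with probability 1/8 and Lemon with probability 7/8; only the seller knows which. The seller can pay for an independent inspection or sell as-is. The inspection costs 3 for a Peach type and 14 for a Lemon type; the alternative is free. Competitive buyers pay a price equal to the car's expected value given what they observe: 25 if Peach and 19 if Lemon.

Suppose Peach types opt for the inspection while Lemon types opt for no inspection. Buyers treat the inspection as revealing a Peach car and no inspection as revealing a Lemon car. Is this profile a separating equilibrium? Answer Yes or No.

Under these beliefs, the inspection earns price 25 and no inspection earns price 19.
Peach: the inspection nets 25 − 3 = 22; no inspection nets 19. Peach prefers the inspection.
Lemon: the inspection nets 25 − 14 = 11; no inspection nets 19. Lemon prefers no inspection.
Neither type deviates, so the separating profile is an equilibrium.

Yes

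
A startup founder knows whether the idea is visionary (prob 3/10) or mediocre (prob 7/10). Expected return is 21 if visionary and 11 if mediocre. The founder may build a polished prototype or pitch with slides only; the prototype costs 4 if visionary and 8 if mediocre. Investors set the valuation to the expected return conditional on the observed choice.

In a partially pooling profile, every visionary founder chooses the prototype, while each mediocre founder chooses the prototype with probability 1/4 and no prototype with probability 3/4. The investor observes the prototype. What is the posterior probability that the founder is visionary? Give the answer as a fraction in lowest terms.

12/19

P(the prototype) = (3/10)·1 + (7/10)·(1/4) = 19/40.
By Bayes' rule, P(visionary | the prototype) = (3/10) / (19/40) = 12/19.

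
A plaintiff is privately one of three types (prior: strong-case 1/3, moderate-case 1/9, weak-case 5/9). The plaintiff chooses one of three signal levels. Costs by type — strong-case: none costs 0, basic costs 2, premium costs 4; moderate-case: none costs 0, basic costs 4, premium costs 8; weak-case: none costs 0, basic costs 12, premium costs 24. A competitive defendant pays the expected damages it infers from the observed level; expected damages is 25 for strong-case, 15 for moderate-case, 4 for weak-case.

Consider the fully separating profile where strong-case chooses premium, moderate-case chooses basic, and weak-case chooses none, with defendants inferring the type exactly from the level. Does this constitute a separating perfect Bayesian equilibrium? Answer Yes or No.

Separating settlements: premium → 25, basic → 15, none → 4.
strong-case (assigned premium): none: 4 − 0 = 4; basic: 15 − 2 = 13; premium: 25 − 4 = 21. strong-case stays.
moderate-case (assigned basic): none: 4 − 0 = 4; basic: 15 − 4 = 11; premium: 25 − 8 = 17. moderate-case prefers premium.
weak-case (assigned none): none: 4 − 0 = 4; basic: 15 − 12 = 3; premium: 25 − 24 = 1. weak-case stays.
At least one type deviates; the separating profile fails.

No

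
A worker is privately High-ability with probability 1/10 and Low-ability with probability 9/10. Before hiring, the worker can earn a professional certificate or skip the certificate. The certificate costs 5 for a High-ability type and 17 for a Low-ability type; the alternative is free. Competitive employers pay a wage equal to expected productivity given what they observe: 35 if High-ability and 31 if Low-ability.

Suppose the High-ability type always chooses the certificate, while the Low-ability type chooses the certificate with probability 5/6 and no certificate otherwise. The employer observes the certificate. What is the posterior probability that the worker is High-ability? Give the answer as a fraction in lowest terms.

2/17

P(the certificate) = (1/10)·1 + (9/10)·(5/6) = 17/20.
By Bayes' rule, P(High-ability | the certificate) = (1/10) / (17/20) = 2/17.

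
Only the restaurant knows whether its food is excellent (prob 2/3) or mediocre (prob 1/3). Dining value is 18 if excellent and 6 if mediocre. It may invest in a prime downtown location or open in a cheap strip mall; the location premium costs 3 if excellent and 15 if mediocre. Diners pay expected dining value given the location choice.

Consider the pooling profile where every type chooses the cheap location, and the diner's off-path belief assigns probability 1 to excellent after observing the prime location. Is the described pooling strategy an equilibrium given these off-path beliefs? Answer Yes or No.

No

On path, the diner holds the prior and pays 2/3·18 + 1/3·6 = 14. Off path (the prime location), believing excellent, it pays 18.
excellent: the cheap location nets 14; the prime location nets 18 − 3 = 15. excellent would deviate.
mediocre: the cheap location nets 14; the prime location nets 18 − 15 = 3. mediocre stays.
A type deviates, so pooling fails.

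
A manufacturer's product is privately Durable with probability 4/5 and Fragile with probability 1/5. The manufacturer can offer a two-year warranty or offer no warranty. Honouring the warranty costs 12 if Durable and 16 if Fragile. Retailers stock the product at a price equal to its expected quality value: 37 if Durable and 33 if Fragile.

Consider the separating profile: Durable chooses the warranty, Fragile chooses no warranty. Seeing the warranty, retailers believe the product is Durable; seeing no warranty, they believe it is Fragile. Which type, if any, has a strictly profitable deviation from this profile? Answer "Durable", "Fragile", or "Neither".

The warranty pays 37; no warranty pays 33.
Durable: assigned the warranty, nets 37 − 12 = 25; deviating to no warranty nets 33.
Fragile: assigned no warranty, nets 33; deviating to the warranty nets 37 − 16 = 21.
The Durable type gains 8 by deviating.

Durable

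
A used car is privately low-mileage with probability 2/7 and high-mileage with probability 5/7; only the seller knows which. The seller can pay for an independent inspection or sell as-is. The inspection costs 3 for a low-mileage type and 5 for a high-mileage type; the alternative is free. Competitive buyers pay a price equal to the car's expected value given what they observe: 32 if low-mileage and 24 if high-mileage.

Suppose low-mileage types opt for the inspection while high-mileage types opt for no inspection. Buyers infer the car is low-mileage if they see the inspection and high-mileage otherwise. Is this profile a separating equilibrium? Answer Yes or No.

Under these beliefs, the inspection earns price 32 and no inspection earns price 24.
low-mileage: the inspection nets 32 − 3 = 29; no inspection nets 24. low-mileage prefers the inspection.
high-mileage: the inspection nets 32 − 5 = 27; no inspection nets 24. high-mileage would deviate to the inspection.
high-mileage has a profitable deviation, so the profile is not an equilibrium.

No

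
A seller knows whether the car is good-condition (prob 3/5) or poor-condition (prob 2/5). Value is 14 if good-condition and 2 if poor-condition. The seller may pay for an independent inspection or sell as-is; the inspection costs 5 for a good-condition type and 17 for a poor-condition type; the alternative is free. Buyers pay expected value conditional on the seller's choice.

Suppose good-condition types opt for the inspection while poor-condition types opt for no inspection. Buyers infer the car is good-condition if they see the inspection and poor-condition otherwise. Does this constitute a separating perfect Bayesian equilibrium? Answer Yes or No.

Under these beliefs, the inspection earns price 14 and no inspection earns price 2.
good-condition: the inspection nets 14 − 5 = 9; no inspection nets 2. good-condition prefers the inspection.
poor-condition: the inspection nets 14 − 17 = -3; no inspection nets 2. poor-condition prefers no inspection.
Neither type deviates, so the separating profile is an equilibrium.

Yes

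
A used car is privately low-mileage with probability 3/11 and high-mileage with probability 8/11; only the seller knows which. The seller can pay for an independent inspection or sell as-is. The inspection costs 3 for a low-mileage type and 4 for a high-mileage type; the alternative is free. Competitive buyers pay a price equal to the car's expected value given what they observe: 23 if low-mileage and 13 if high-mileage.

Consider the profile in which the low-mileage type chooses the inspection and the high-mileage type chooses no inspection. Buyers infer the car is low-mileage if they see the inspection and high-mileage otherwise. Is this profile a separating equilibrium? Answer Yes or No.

No

Under these beliefs, the inspection earns price 23 and no inspection earns price 13.
low-mileage: the inspection nets 23 − 3 = 20; no inspection nets 13. low-mileage prefers the inspection.
high-mileage: the inspection nets 23 − 4 = 19; no inspection nets 13. high-mileage would deviate to the inspection.
high-mileage has a profitable deviation, so the profile is not an equilibrium.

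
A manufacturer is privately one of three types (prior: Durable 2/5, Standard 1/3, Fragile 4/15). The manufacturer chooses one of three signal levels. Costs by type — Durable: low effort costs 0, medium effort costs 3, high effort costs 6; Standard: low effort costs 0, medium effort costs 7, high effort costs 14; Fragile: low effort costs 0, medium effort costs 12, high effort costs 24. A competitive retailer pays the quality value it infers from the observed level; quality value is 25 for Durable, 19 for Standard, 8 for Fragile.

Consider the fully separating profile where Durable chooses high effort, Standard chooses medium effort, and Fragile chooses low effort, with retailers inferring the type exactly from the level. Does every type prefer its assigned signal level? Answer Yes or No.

Yes

Separating prices: high effort → 25, medium effort → 19, low effort → 8.
Durable (assigned high effort): low effort: 8 − 0 = 8; medium effort: 19 − 3 = 16; high effort: 25 − 6 = 19. Durable stays.
Standard (assigned medium effort): low effort: 8 − 0 = 8; medium effort: 19 − 7 = 12; high effort: 25 − 14 = 11. Standard stays.
Fragile (assigned low effort): low effort: 8 − 0 = 8; medium effort: 19 − 12 = 7; high effort: 25 − 24 = 1. Fragile stays.
Every type prefers its assigned level; separation holds.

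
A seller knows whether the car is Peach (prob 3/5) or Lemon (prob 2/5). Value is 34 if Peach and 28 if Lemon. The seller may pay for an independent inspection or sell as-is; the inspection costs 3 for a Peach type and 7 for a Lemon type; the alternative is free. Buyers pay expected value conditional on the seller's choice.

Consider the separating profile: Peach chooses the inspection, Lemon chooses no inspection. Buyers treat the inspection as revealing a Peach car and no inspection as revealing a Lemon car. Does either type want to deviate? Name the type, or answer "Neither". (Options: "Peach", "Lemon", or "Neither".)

The inspection pays 34; no inspection pays 28.
Peach: assigned the inspection, nets 34 − 3 = 31; deviating to no inspection nets 28.
Lemon: assigned no inspection, nets 28; deviating to the inspection nets 34 − 7 = 27.
Both types strictly prefer their assigned action; no profitable deviation.

Neither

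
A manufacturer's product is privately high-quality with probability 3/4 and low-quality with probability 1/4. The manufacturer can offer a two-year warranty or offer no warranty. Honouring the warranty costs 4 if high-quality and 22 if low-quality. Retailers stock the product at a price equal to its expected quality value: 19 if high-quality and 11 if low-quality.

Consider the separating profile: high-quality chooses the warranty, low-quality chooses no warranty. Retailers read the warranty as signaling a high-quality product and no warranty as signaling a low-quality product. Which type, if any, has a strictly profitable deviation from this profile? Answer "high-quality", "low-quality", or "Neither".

The warranty pays 19; no warranty pays 11.
high-quality: assigned the warranty, nets 19 − 4 = 15; deviating to no warranty nets 11.
low-quality: assigned no warranty, nets 11; deviating to the warranty nets 19 − 22 = -3.
Both types strictly prefer their assigned action; no profitable deviation.

Neither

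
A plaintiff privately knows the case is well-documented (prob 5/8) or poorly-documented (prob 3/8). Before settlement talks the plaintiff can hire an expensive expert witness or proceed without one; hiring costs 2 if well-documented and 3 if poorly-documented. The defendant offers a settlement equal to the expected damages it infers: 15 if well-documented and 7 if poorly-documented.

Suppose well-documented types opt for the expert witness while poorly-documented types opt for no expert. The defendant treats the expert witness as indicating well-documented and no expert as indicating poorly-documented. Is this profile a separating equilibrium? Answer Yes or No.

Under these beliefs, the expert witness earns settlement 15 and no expert earns settlement 7.
well-documented: the expert witness nets 15 − 2 = 13; no expert nets 7. well-documented prefers the expert witness.
poorly-documented: the expert witness nets 15 − 3 = 12; no expert nets 7. poorly-documented would deviate to the expert witness.
poorly-documented has a profitable deviation, so the profile is not an equilibrium.

No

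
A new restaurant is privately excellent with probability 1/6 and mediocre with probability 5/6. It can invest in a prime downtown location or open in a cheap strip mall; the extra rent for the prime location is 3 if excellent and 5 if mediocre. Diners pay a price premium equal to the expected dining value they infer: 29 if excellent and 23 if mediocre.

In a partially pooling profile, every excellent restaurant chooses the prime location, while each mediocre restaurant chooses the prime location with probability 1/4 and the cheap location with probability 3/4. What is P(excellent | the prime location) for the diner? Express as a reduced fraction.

P(the prime location) = (1/6)·1 + (5/6)·(1/4) = 3/8.
By Bayes' rule, P(excellent | the prime location) = (1/6) / (3/8) = 4/9.

4/9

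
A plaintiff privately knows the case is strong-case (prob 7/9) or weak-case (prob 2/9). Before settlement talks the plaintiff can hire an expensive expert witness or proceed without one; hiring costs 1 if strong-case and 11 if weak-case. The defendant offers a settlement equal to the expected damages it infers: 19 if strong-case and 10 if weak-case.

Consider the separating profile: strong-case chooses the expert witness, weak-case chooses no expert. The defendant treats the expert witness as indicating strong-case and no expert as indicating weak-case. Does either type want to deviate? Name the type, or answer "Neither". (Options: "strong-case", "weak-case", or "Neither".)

The expert witness pays 19; no expert pays 10.
strong-case: assigned the expert witness, nets 19 − 1 = 18; deviating to no expert nets 10.
weak-case: assigned no expert, nets 10; deviating to the expert witness nets 19 − 11 = 8.
Both types strictly prefer their assigned action; no profitable deviation.

Neither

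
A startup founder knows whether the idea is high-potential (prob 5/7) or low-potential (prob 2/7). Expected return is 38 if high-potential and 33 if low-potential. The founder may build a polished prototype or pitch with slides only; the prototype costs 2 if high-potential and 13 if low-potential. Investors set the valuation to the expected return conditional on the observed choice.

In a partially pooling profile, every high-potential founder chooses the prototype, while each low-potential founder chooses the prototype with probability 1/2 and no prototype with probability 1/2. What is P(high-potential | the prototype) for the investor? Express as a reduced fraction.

P(the prototype) = (5/7)·1 + (2/7)·(1/2) = 6/7.
By Bayes' rule, P(high-potential | the prototype) = (5/7) / (6/7) = 5/6.

5/6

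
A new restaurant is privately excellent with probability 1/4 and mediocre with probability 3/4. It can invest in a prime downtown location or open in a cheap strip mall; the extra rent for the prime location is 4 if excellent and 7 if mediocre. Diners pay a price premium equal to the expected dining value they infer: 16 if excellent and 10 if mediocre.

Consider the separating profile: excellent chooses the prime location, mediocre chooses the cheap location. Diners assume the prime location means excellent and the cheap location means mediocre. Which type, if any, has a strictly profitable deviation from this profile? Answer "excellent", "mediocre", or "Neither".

The prime location pays 16; the cheap location pays 10.
excellent: assigned the prime location, nets 16 − 4 = 12; deviating to the cheap location nets 10.
mediocre: assigned the cheap location, nets 10; deviating to the prime location nets 16 − 7 = 9.
Both types strictly prefer their assigned action; no profitable deviation.

Neither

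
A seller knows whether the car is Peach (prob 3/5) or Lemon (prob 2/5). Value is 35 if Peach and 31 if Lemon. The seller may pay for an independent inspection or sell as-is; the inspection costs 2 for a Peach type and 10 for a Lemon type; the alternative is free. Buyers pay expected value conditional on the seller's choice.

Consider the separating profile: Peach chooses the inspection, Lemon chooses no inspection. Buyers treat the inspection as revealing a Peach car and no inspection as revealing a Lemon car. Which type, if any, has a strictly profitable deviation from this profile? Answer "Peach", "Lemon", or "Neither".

Neither

The inspection pays 35; no inspection pays 31.
Peach: assigned the inspection, nets 35 − 2 = 33; deviating to no inspection nets 31.
Lemon: assigned no inspection, nets 31; deviating to the inspection nets 35 − 10 = 25.
Both types strictly prefer their assigned action; no profitable deviation.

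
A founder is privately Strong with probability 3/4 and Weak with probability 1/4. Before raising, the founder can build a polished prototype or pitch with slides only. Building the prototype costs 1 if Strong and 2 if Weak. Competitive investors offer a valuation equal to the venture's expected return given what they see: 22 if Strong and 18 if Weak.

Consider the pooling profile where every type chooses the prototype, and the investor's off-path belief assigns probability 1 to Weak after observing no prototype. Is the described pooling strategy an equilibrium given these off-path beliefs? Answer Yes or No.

Yes

On path, the investor holds the prior and pays 3/4·22 + 1/4·18 = 21. Off path (no prototype), believing Weak, it pays 18.
Strong: the prototype nets 21 − 1 = 20; no prototype nets 18. Strong stays.
Weak: the prototype nets 21 − 2 = 19; no prototype nets 18. Weak stays.
No type deviates, so pooling is sustained.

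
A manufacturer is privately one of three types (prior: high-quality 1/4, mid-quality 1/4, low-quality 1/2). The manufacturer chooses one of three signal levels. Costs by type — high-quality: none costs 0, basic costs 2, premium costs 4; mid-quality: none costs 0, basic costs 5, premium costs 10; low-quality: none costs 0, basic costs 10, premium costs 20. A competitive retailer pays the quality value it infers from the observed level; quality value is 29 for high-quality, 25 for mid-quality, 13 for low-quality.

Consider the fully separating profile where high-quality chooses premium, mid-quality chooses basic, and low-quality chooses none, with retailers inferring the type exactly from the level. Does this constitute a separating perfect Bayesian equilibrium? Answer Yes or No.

No

Separating prices: premium → 29, basic → 25, none → 13.
high-quality (assigned premium): none: 13 − 0 = 13; basic: 25 − 2 = 23; premium: 29 − 4 = 25. high-quality stays.
mid-quality (assigned basic): none: 13 − 0 = 13; basic: 25 − 5 = 20; premium: 29 − 10 = 19. mid-quality stays.
low-quality (assigned none): none: 13 − 0 = 13; basic: 25 − 10 = 15; premium: 29 − 20 = 9. low-quality prefers basic.
At least one type deviates; the separating profile fails.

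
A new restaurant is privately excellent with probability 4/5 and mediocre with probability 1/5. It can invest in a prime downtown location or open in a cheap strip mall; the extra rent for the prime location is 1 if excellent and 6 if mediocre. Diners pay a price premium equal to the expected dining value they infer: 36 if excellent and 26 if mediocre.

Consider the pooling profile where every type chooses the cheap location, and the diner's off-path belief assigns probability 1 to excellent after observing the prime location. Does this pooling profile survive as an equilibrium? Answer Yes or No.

No

On path, the diner holds the prior and pays 4/5·36 + 1/5·26 = 34. Off path (the prime location), believing excellent, it pays 36.
excellent: the cheap location nets 34; the prime location nets 36 − 1 = 35. excellent would deviate.
mediocre: the cheap location nets 34; the prime location nets 36 − 6 = 30. mediocre stays.
A type deviates, so pooling fails.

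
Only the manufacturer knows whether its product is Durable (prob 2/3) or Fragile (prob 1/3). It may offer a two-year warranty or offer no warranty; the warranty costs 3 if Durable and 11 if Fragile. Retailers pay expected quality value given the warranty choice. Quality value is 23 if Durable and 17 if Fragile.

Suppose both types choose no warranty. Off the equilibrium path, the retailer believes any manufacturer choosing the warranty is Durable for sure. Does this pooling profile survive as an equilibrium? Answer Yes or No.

On path, the retailer holds the prior and pays 2/3·23 + 1/3·17 = 21. Off path (the warranty), believing Durable, it pays 23.
Durable: no warranty nets 21; the warranty nets 23 − 3 = 20. Durable stays.
Fragile: no warranty nets 21; the warranty nets 23 − 11 = 12. Fragile stays.
No type deviates, so pooling is sustained.

Yes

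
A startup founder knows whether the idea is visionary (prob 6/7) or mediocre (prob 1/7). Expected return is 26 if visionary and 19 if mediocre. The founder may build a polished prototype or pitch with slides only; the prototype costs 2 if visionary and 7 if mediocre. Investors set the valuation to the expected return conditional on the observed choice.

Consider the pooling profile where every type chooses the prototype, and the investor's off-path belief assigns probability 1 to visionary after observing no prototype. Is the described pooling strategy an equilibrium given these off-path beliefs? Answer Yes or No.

No

On path, the investor holds the prior and pays 6/7·26 + 1/7·19 = 25. Off path (no prototype), believing visionary, it pays 26.
visionary: the prototype nets 25 − 2 = 23; no prototype nets 26. visionary would deviate.
mediocre: the prototype nets 25 − 7 = 18; no prototype nets 26. mediocre would deviate.
A type deviates, so pooling fails.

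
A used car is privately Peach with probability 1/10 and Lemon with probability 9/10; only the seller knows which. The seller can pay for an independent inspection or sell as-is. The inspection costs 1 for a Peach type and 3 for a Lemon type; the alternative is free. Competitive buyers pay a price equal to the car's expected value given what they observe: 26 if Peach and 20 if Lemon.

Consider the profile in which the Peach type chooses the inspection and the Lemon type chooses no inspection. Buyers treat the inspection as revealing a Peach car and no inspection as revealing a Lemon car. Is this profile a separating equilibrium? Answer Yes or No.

No

Under these beliefs, the inspection earns price 26 and no inspection earns price 20.
Peach: the inspection nets 26 − 1 = 25; no inspection nets 20. Peach prefers the inspection.
Lemon: the inspection nets 26 − 3 = 23; no inspection nets 20. Lemon would deviate to the inspection.
Lemon has a profitable deviation, so the profile is not an equilibrium.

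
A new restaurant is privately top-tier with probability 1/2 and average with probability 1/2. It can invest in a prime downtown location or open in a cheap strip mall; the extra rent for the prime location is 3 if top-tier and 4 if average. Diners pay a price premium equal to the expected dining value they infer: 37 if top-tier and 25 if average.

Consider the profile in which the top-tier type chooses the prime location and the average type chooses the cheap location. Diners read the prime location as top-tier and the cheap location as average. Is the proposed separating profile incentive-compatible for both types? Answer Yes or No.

No

Under these beliefs, the prime location earns price premium 37 and the cheap location earns price premium 25.
top-tier: the prime location nets 37 − 3 = 34; the cheap location nets 25. top-tier prefers the prime location.
average: the prime location nets 37 − 4 = 33; the cheap location nets 25. average would deviate to the prime location.
average has a profitable deviation, so the profile is not an equilibrium.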